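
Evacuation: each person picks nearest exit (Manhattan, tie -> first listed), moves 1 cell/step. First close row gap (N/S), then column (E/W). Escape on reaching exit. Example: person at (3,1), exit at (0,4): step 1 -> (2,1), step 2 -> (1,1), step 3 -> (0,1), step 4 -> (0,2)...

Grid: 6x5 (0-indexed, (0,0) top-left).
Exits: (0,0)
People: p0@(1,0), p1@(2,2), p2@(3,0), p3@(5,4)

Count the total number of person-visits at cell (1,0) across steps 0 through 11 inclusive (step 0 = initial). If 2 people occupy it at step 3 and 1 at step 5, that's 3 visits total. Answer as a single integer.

Step 0: p0@(1,0) p1@(2,2) p2@(3,0) p3@(5,4) -> at (1,0): 1 [p0], cum=1
Step 1: p0@ESC p1@(1,2) p2@(2,0) p3@(4,4) -> at (1,0): 0 [-], cum=1
Step 2: p0@ESC p1@(0,2) p2@(1,0) p3@(3,4) -> at (1,0): 1 [p2], cum=2
Step 3: p0@ESC p1@(0,1) p2@ESC p3@(2,4) -> at (1,0): 0 [-], cum=2
Step 4: p0@ESC p1@ESC p2@ESC p3@(1,4) -> at (1,0): 0 [-], cum=2
Step 5: p0@ESC p1@ESC p2@ESC p3@(0,4) -> at (1,0): 0 [-], cum=2
Step 6: p0@ESC p1@ESC p2@ESC p3@(0,3) -> at (1,0): 0 [-], cum=2
Step 7: p0@ESC p1@ESC p2@ESC p3@(0,2) -> at (1,0): 0 [-], cum=2
Step 8: p0@ESC p1@ESC p2@ESC p3@(0,1) -> at (1,0): 0 [-], cum=2
Step 9: p0@ESC p1@ESC p2@ESC p3@ESC -> at (1,0): 0 [-], cum=2
Total visits = 2

Answer: 2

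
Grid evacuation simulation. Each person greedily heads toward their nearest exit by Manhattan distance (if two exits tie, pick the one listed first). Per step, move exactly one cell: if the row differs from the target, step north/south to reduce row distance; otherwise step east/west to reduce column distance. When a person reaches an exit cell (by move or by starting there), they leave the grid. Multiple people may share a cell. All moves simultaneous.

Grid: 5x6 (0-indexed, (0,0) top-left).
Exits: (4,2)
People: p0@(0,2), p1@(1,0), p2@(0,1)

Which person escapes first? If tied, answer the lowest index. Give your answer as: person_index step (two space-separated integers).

Answer: 0 4

Derivation:
Step 1: p0:(0,2)->(1,2) | p1:(1,0)->(2,0) | p2:(0,1)->(1,1)
Step 2: p0:(1,2)->(2,2) | p1:(2,0)->(3,0) | p2:(1,1)->(2,1)
Step 3: p0:(2,2)->(3,2) | p1:(3,0)->(4,0) | p2:(2,1)->(3,1)
Step 4: p0:(3,2)->(4,2)->EXIT | p1:(4,0)->(4,1) | p2:(3,1)->(4,1)
Step 5: p0:escaped | p1:(4,1)->(4,2)->EXIT | p2:(4,1)->(4,2)->EXIT
Exit steps: [4, 5, 5]
First to escape: p0 at step 4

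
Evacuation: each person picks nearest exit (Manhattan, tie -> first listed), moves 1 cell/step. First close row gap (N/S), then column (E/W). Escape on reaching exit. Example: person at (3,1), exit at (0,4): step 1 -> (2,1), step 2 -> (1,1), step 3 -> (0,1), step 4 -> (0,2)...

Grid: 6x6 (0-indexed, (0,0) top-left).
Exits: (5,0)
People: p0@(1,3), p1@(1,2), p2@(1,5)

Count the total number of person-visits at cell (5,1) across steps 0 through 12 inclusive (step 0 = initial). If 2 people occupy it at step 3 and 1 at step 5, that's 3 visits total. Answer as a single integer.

Step 0: p0@(1,3) p1@(1,2) p2@(1,5) -> at (5,1): 0 [-], cum=0
Step 1: p0@(2,3) p1@(2,2) p2@(2,5) -> at (5,1): 0 [-], cum=0
Step 2: p0@(3,3) p1@(3,2) p2@(3,5) -> at (5,1): 0 [-], cum=0
Step 3: p0@(4,3) p1@(4,2) p2@(4,5) -> at (5,1): 0 [-], cum=0
Step 4: p0@(5,3) p1@(5,2) p2@(5,5) -> at (5,1): 0 [-], cum=0
Step 5: p0@(5,2) p1@(5,1) p2@(5,4) -> at (5,1): 1 [p1], cum=1
Step 6: p0@(5,1) p1@ESC p2@(5,3) -> at (5,1): 1 [p0], cum=2
Step 7: p0@ESC p1@ESC p2@(5,2) -> at (5,1): 0 [-], cum=2
Step 8: p0@ESC p1@ESC p2@(5,1) -> at (5,1): 1 [p2], cum=3
Step 9: p0@ESC p1@ESC p2@ESC -> at (5,1): 0 [-], cum=3
Total visits = 3

Answer: 3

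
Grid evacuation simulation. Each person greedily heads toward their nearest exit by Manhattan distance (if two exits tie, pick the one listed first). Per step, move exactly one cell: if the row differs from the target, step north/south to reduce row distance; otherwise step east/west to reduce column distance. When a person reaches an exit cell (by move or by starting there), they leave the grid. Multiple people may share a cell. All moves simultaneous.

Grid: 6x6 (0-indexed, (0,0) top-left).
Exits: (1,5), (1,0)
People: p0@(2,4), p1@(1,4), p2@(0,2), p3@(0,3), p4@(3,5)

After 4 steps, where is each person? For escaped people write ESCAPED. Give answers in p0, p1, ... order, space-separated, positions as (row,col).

Step 1: p0:(2,4)->(1,4) | p1:(1,4)->(1,5)->EXIT | p2:(0,2)->(1,2) | p3:(0,3)->(1,3) | p4:(3,5)->(2,5)
Step 2: p0:(1,4)->(1,5)->EXIT | p1:escaped | p2:(1,2)->(1,1) | p3:(1,3)->(1,4) | p4:(2,5)->(1,5)->EXIT
Step 3: p0:escaped | p1:escaped | p2:(1,1)->(1,0)->EXIT | p3:(1,4)->(1,5)->EXIT | p4:escaped

ESCAPED ESCAPED ESCAPED ESCAPED ESCAPED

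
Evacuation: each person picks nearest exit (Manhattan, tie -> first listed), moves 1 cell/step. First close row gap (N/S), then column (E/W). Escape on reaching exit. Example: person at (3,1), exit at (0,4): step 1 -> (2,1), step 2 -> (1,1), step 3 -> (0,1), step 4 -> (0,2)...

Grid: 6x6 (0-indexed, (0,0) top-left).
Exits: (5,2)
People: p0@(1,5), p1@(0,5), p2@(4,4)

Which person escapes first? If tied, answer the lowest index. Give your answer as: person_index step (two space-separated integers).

Step 1: p0:(1,5)->(2,5) | p1:(0,5)->(1,5) | p2:(4,4)->(5,4)
Step 2: p0:(2,5)->(3,5) | p1:(1,5)->(2,5) | p2:(5,4)->(5,3)
Step 3: p0:(3,5)->(4,5) | p1:(2,5)->(3,5) | p2:(5,3)->(5,2)->EXIT
Step 4: p0:(4,5)->(5,5) | p1:(3,5)->(4,5) | p2:escaped
Step 5: p0:(5,5)->(5,4) | p1:(4,5)->(5,5) | p2:escaped
Step 6: p0:(5,4)->(5,3) | p1:(5,5)->(5,4) | p2:escaped
Step 7: p0:(5,3)->(5,2)->EXIT | p1:(5,4)->(5,3) | p2:escaped
Step 8: p0:escaped | p1:(5,3)->(5,2)->EXIT | p2:escaped
Exit steps: [7, 8, 3]
First to escape: p2 at step 3

Answer: 2 3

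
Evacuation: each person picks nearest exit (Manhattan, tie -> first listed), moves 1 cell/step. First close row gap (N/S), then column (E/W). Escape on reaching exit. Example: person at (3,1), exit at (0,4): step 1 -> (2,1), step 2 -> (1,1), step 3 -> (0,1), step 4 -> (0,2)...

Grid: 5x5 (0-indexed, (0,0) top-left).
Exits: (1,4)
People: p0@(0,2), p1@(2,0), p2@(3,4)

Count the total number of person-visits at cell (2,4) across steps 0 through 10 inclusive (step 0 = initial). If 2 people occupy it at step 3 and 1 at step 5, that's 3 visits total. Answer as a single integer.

Step 0: p0@(0,2) p1@(2,0) p2@(3,4) -> at (2,4): 0 [-], cum=0
Step 1: p0@(1,2) p1@(1,0) p2@(2,4) -> at (2,4): 1 [p2], cum=1
Step 2: p0@(1,3) p1@(1,1) p2@ESC -> at (2,4): 0 [-], cum=1
Step 3: p0@ESC p1@(1,2) p2@ESC -> at (2,4): 0 [-], cum=1
Step 4: p0@ESC p1@(1,3) p2@ESC -> at (2,4): 0 [-], cum=1
Step 5: p0@ESC p1@ESC p2@ESC -> at (2,4): 0 [-], cum=1
Total visits = 1

Answer: 1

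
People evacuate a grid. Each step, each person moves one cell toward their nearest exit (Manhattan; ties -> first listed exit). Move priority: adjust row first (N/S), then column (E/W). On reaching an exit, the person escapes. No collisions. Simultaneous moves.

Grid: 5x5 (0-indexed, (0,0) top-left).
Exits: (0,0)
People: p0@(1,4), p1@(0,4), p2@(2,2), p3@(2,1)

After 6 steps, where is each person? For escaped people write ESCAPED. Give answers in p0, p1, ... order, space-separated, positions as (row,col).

Step 1: p0:(1,4)->(0,4) | p1:(0,4)->(0,3) | p2:(2,2)->(1,2) | p3:(2,1)->(1,1)
Step 2: p0:(0,4)->(0,3) | p1:(0,3)->(0,2) | p2:(1,2)->(0,2) | p3:(1,1)->(0,1)
Step 3: p0:(0,3)->(0,2) | p1:(0,2)->(0,1) | p2:(0,2)->(0,1) | p3:(0,1)->(0,0)->EXIT
Step 4: p0:(0,2)->(0,1) | p1:(0,1)->(0,0)->EXIT | p2:(0,1)->(0,0)->EXIT | p3:escaped
Step 5: p0:(0,1)->(0,0)->EXIT | p1:escaped | p2:escaped | p3:escaped

ESCAPED ESCAPED ESCAPED ESCAPED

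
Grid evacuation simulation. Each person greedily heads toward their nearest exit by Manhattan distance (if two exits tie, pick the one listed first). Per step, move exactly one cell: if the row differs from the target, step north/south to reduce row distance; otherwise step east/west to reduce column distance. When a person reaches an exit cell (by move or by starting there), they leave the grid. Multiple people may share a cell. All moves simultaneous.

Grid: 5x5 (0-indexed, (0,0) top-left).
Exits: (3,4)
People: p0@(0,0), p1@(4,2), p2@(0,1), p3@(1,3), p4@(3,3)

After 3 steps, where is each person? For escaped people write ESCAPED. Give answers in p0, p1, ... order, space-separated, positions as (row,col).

Step 1: p0:(0,0)->(1,0) | p1:(4,2)->(3,2) | p2:(0,1)->(1,1) | p3:(1,3)->(2,3) | p4:(3,3)->(3,4)->EXIT
Step 2: p0:(1,0)->(2,0) | p1:(3,2)->(3,3) | p2:(1,1)->(2,1) | p3:(2,3)->(3,3) | p4:escaped
Step 3: p0:(2,0)->(3,0) | p1:(3,3)->(3,4)->EXIT | p2:(2,1)->(3,1) | p3:(3,3)->(3,4)->EXIT | p4:escaped

(3,0) ESCAPED (3,1) ESCAPED ESCAPED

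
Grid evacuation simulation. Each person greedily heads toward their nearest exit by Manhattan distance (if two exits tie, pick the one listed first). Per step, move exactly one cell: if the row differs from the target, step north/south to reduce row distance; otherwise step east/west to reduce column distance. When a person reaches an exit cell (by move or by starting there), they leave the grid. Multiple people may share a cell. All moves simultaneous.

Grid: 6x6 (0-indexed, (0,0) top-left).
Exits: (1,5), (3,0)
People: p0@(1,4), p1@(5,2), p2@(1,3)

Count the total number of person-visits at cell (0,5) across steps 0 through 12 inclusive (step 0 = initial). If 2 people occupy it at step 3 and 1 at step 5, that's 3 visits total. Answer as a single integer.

Answer: 0

Derivation:
Step 0: p0@(1,4) p1@(5,2) p2@(1,3) -> at (0,5): 0 [-], cum=0
Step 1: p0@ESC p1@(4,2) p2@(1,4) -> at (0,5): 0 [-], cum=0
Step 2: p0@ESC p1@(3,2) p2@ESC -> at (0,5): 0 [-], cum=0
Step 3: p0@ESC p1@(3,1) p2@ESC -> at (0,5): 0 [-], cum=0
Step 4: p0@ESC p1@ESC p2@ESC -> at (0,5): 0 [-], cum=0
Total visits = 0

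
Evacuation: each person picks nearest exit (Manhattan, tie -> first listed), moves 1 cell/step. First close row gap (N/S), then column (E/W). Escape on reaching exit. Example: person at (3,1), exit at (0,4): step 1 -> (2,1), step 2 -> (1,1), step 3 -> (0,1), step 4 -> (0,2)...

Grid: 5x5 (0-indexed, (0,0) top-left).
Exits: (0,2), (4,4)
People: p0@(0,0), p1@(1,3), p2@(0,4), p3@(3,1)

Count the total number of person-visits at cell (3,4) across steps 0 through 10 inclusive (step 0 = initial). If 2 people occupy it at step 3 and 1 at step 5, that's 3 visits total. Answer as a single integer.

Step 0: p0@(0,0) p1@(1,3) p2@(0,4) p3@(3,1) -> at (3,4): 0 [-], cum=0
Step 1: p0@(0,1) p1@(0,3) p2@(0,3) p3@(2,1) -> at (3,4): 0 [-], cum=0
Step 2: p0@ESC p1@ESC p2@ESC p3@(1,1) -> at (3,4): 0 [-], cum=0
Step 3: p0@ESC p1@ESC p2@ESC p3@(0,1) -> at (3,4): 0 [-], cum=0
Step 4: p0@ESC p1@ESC p2@ESC p3@ESC -> at (3,4): 0 [-], cum=0
Total visits = 0

Answer: 0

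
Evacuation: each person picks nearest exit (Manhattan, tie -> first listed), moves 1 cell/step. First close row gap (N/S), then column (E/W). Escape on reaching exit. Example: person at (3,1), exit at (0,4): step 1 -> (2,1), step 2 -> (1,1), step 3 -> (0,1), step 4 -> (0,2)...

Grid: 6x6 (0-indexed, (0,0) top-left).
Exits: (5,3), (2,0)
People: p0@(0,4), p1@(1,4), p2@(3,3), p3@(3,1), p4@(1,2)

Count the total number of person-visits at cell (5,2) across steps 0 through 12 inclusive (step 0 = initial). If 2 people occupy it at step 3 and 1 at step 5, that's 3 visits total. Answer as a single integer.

Step 0: p0@(0,4) p1@(1,4) p2@(3,3) p3@(3,1) p4@(1,2) -> at (5,2): 0 [-], cum=0
Step 1: p0@(1,4) p1@(2,4) p2@(4,3) p3@(2,1) p4@(2,2) -> at (5,2): 0 [-], cum=0
Step 2: p0@(2,4) p1@(3,4) p2@ESC p3@ESC p4@(2,1) -> at (5,2): 0 [-], cum=0
Step 3: p0@(3,4) p1@(4,4) p2@ESC p3@ESC p4@ESC -> at (5,2): 0 [-], cum=0
Step 4: p0@(4,4) p1@(5,4) p2@ESC p3@ESC p4@ESC -> at (5,2): 0 [-], cum=0
Step 5: p0@(5,4) p1@ESC p2@ESC p3@ESC p4@ESC -> at (5,2): 0 [-], cum=0
Step 6: p0@ESC p1@ESC p2@ESC p3@ESC p4@ESC -> at (5,2): 0 [-], cum=0
Total visits = 0

Answer: 0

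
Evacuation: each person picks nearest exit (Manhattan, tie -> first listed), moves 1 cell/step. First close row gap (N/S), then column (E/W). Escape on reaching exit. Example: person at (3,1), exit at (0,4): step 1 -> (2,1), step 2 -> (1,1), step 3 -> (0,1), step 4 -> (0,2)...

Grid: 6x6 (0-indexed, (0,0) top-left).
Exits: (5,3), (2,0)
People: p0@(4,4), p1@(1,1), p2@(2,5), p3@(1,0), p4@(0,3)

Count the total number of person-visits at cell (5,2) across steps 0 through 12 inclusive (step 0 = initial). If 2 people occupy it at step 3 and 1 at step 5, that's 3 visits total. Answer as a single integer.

Answer: 0

Derivation:
Step 0: p0@(4,4) p1@(1,1) p2@(2,5) p3@(1,0) p4@(0,3) -> at (5,2): 0 [-], cum=0
Step 1: p0@(5,4) p1@(2,1) p2@(3,5) p3@ESC p4@(1,3) -> at (5,2): 0 [-], cum=0
Step 2: p0@ESC p1@ESC p2@(4,5) p3@ESC p4@(2,3) -> at (5,2): 0 [-], cum=0
Step 3: p0@ESC p1@ESC p2@(5,5) p3@ESC p4@(3,3) -> at (5,2): 0 [-], cum=0
Step 4: p0@ESC p1@ESC p2@(5,4) p3@ESC p4@(4,3) -> at (5,2): 0 [-], cum=0
Step 5: p0@ESC p1@ESC p2@ESC p3@ESC p4@ESC -> at (5,2): 0 [-], cum=0
Total visits = 0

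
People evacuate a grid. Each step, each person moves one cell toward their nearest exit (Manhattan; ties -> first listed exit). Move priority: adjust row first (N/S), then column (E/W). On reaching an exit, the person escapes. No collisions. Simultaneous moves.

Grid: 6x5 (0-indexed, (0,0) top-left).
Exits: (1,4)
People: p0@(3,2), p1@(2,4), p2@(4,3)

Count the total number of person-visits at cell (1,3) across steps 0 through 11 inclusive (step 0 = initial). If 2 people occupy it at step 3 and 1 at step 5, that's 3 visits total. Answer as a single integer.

Answer: 2

Derivation:
Step 0: p0@(3,2) p1@(2,4) p2@(4,3) -> at (1,3): 0 [-], cum=0
Step 1: p0@(2,2) p1@ESC p2@(3,3) -> at (1,3): 0 [-], cum=0
Step 2: p0@(1,2) p1@ESC p2@(2,3) -> at (1,3): 0 [-], cum=0
Step 3: p0@(1,3) p1@ESC p2@(1,3) -> at (1,3): 2 [p0,p2], cum=2
Step 4: p0@ESC p1@ESC p2@ESC -> at (1,3): 0 [-], cum=2
Total visits = 2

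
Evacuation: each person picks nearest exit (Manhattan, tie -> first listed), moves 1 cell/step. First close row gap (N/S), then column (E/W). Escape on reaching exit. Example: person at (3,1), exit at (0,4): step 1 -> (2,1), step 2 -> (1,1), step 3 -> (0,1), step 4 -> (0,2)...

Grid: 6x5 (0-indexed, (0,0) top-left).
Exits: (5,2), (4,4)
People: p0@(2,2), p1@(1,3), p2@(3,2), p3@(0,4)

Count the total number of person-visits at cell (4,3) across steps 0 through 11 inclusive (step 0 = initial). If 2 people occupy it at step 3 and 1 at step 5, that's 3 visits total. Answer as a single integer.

Answer: 1

Derivation:
Step 0: p0@(2,2) p1@(1,3) p2@(3,2) p3@(0,4) -> at (4,3): 0 [-], cum=0
Step 1: p0@(3,2) p1@(2,3) p2@(4,2) p3@(1,4) -> at (4,3): 0 [-], cum=0
Step 2: p0@(4,2) p1@(3,3) p2@ESC p3@(2,4) -> at (4,3): 0 [-], cum=0
Step 3: p0@ESC p1@(4,3) p2@ESC p3@(3,4) -> at (4,3): 1 [p1], cum=1
Step 4: p0@ESC p1@ESC p2@ESC p3@ESC -> at (4,3): 0 [-], cum=1
Total visits = 1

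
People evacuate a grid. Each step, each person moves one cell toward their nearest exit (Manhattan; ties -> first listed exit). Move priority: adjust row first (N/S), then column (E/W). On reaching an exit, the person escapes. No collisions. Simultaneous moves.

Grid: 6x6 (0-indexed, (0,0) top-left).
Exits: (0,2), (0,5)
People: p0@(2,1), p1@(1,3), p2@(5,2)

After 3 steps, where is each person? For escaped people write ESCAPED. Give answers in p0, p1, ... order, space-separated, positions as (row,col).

Step 1: p0:(2,1)->(1,1) | p1:(1,3)->(0,3) | p2:(5,2)->(4,2)
Step 2: p0:(1,1)->(0,1) | p1:(0,3)->(0,2)->EXIT | p2:(4,2)->(3,2)
Step 3: p0:(0,1)->(0,2)->EXIT | p1:escaped | p2:(3,2)->(2,2)

ESCAPED ESCAPED (2,2)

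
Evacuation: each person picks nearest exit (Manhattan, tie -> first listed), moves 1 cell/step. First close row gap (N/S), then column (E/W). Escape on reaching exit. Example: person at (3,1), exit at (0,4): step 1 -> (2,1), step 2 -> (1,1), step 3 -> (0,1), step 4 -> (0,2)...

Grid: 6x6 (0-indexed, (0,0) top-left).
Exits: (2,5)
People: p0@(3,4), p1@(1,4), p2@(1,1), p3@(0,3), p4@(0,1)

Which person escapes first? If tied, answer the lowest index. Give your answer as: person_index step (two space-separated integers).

Answer: 0 2

Derivation:
Step 1: p0:(3,4)->(2,4) | p1:(1,4)->(2,4) | p2:(1,1)->(2,1) | p3:(0,3)->(1,3) | p4:(0,1)->(1,1)
Step 2: p0:(2,4)->(2,5)->EXIT | p1:(2,4)->(2,5)->EXIT | p2:(2,1)->(2,2) | p3:(1,3)->(2,3) | p4:(1,1)->(2,1)
Step 3: p0:escaped | p1:escaped | p2:(2,2)->(2,3) | p3:(2,3)->(2,4) | p4:(2,1)->(2,2)
Step 4: p0:escaped | p1:escaped | p2:(2,3)->(2,4) | p3:(2,4)->(2,5)->EXIT | p4:(2,2)->(2,3)
Step 5: p0:escaped | p1:escaped | p2:(2,4)->(2,5)->EXIT | p3:escaped | p4:(2,3)->(2,4)
Step 6: p0:escaped | p1:escaped | p2:escaped | p3:escaped | p4:(2,4)->(2,5)->EXIT
Exit steps: [2, 2, 5, 4, 6]
First to escape: p0 at step 2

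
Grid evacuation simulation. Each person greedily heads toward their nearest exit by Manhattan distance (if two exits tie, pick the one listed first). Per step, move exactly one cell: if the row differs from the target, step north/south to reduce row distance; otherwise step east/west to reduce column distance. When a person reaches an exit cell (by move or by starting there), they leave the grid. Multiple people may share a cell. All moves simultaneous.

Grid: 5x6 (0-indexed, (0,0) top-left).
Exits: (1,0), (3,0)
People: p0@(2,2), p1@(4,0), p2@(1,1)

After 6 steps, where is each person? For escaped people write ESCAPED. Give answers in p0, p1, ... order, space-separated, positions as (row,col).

Step 1: p0:(2,2)->(1,2) | p1:(4,0)->(3,0)->EXIT | p2:(1,1)->(1,0)->EXIT
Step 2: p0:(1,2)->(1,1) | p1:escaped | p2:escaped
Step 3: p0:(1,1)->(1,0)->EXIT | p1:escaped | p2:escaped

ESCAPED ESCAPED ESCAPED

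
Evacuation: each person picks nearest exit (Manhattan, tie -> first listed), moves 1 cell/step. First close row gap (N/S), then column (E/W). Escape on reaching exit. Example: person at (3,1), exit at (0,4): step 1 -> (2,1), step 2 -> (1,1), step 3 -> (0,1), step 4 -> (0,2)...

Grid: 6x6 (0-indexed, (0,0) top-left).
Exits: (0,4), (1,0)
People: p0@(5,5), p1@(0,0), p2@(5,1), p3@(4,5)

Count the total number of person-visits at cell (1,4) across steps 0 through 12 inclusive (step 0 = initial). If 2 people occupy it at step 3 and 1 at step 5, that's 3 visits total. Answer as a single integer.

Answer: 0

Derivation:
Step 0: p0@(5,5) p1@(0,0) p2@(5,1) p3@(4,5) -> at (1,4): 0 [-], cum=0
Step 1: p0@(4,5) p1@ESC p2@(4,1) p3@(3,5) -> at (1,4): 0 [-], cum=0
Step 2: p0@(3,5) p1@ESC p2@(3,1) p3@(2,5) -> at (1,4): 0 [-], cum=0
Step 3: p0@(2,5) p1@ESC p2@(2,1) p3@(1,5) -> at (1,4): 0 [-], cum=0
Step 4: p0@(1,5) p1@ESC p2@(1,1) p3@(0,5) -> at (1,4): 0 [-], cum=0
Step 5: p0@(0,5) p1@ESC p2@ESC p3@ESC -> at (1,4): 0 [-], cum=0
Step 6: p0@ESC p1@ESC p2@ESC p3@ESC -> at (1,4): 0 [-], cum=0
Total visits = 0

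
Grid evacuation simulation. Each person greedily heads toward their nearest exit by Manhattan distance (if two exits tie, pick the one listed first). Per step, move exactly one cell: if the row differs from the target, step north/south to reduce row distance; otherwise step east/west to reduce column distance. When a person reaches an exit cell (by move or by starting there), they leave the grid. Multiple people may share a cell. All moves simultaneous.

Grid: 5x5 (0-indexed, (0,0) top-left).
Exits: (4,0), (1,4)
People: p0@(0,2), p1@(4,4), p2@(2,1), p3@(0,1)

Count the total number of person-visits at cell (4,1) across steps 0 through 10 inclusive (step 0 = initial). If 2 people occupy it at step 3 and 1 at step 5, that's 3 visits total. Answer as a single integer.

Step 0: p0@(0,2) p1@(4,4) p2@(2,1) p3@(0,1) -> at (4,1): 0 [-], cum=0
Step 1: p0@(1,2) p1@(3,4) p2@(3,1) p3@(1,1) -> at (4,1): 0 [-], cum=0
Step 2: p0@(1,3) p1@(2,4) p2@(4,1) p3@(1,2) -> at (4,1): 1 [p2], cum=1
Step 3: p0@ESC p1@ESC p2@ESC p3@(1,3) -> at (4,1): 0 [-], cum=1
Step 4: p0@ESC p1@ESC p2@ESC p3@ESC -> at (4,1): 0 [-], cum=1
Total visits = 1

Answer: 1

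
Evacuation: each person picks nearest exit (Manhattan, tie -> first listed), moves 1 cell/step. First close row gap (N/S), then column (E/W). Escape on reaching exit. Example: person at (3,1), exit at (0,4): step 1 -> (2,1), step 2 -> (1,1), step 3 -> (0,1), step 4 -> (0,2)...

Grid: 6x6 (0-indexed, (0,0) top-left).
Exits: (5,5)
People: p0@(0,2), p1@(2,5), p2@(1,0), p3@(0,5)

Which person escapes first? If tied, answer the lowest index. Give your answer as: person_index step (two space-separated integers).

Step 1: p0:(0,2)->(1,2) | p1:(2,5)->(3,5) | p2:(1,0)->(2,0) | p3:(0,5)->(1,5)
Step 2: p0:(1,2)->(2,2) | p1:(3,5)->(4,5) | p2:(2,0)->(3,0) | p3:(1,5)->(2,5)
Step 3: p0:(2,2)->(3,2) | p1:(4,5)->(5,5)->EXIT | p2:(3,0)->(4,0) | p3:(2,5)->(3,5)
Step 4: p0:(3,2)->(4,2) | p1:escaped | p2:(4,0)->(5,0) | p3:(3,5)->(4,5)
Step 5: p0:(4,2)->(5,2) | p1:escaped | p2:(5,0)->(5,1) | p3:(4,5)->(5,5)->EXIT
Step 6: p0:(5,2)->(5,3) | p1:escaped | p2:(5,1)->(5,2) | p3:escaped
Step 7: p0:(5,3)->(5,4) | p1:escaped | p2:(5,2)->(5,3) | p3:escaped
Step 8: p0:(5,4)->(5,5)->EXIT | p1:escaped | p2:(5,3)->(5,4) | p3:escaped
Step 9: p0:escaped | p1:escaped | p2:(5,4)->(5,5)->EXIT | p3:escaped
Exit steps: [8, 3, 9, 5]
First to escape: p1 at step 3

Answer: 1 3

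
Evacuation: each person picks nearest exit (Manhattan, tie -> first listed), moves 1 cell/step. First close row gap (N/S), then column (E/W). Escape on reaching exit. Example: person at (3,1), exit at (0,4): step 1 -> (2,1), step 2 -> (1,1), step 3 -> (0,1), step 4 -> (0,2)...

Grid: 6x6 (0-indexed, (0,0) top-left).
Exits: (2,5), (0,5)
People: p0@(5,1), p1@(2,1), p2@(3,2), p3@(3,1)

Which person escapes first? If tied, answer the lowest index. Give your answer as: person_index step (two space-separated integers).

Answer: 1 4

Derivation:
Step 1: p0:(5,1)->(4,1) | p1:(2,1)->(2,2) | p2:(3,2)->(2,2) | p3:(3,1)->(2,1)
Step 2: p0:(4,1)->(3,1) | p1:(2,2)->(2,3) | p2:(2,2)->(2,3) | p3:(2,1)->(2,2)
Step 3: p0:(3,1)->(2,1) | p1:(2,3)->(2,4) | p2:(2,3)->(2,4) | p3:(2,2)->(2,3)
Step 4: p0:(2,1)->(2,2) | p1:(2,4)->(2,5)->EXIT | p2:(2,4)->(2,5)->EXIT | p3:(2,3)->(2,4)
Step 5: p0:(2,2)->(2,3) | p1:escaped | p2:escaped | p3:(2,4)->(2,5)->EXIT
Step 6: p0:(2,3)->(2,4) | p1:escaped | p2:escaped | p3:escaped
Step 7: p0:(2,4)->(2,5)->EXIT | p1:escaped | p2:escaped | p3:escaped
Exit steps: [7, 4, 4, 5]
First to escape: p1 at step 4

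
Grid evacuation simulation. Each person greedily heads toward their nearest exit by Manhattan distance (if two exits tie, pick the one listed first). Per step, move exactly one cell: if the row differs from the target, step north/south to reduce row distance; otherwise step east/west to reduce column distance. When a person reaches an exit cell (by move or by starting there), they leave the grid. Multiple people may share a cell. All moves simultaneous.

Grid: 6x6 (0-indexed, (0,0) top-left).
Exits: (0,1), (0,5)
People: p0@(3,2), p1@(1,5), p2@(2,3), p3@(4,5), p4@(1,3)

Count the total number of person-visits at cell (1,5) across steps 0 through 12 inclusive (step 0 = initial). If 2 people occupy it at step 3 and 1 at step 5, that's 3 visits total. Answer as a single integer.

Step 0: p0@(3,2) p1@(1,5) p2@(2,3) p3@(4,5) p4@(1,3) -> at (1,5): 1 [p1], cum=1
Step 1: p0@(2,2) p1@ESC p2@(1,3) p3@(3,5) p4@(0,3) -> at (1,5): 0 [-], cum=1
Step 2: p0@(1,2) p1@ESC p2@(0,3) p3@(2,5) p4@(0,2) -> at (1,5): 0 [-], cum=1
Step 3: p0@(0,2) p1@ESC p2@(0,2) p3@(1,5) p4@ESC -> at (1,5): 1 [p3], cum=2
Step 4: p0@ESC p1@ESC p2@ESC p3@ESC p4@ESC -> at (1,5): 0 [-], cum=2
Total visits = 2

Answer: 2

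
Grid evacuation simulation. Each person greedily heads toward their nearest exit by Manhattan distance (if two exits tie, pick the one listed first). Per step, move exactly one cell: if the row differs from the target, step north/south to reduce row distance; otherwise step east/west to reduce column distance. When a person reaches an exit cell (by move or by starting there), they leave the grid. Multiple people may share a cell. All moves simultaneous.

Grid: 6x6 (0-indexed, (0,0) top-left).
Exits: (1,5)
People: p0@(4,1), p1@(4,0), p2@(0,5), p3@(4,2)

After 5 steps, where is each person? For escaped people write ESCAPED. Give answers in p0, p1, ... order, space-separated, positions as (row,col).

Step 1: p0:(4,1)->(3,1) | p1:(4,0)->(3,0) | p2:(0,5)->(1,5)->EXIT | p3:(4,2)->(3,2)
Step 2: p0:(3,1)->(2,1) | p1:(3,0)->(2,0) | p2:escaped | p3:(3,2)->(2,2)
Step 3: p0:(2,1)->(1,1) | p1:(2,0)->(1,0) | p2:escaped | p3:(2,2)->(1,2)
Step 4: p0:(1,1)->(1,2) | p1:(1,0)->(1,1) | p2:escaped | p3:(1,2)->(1,3)
Step 5: p0:(1,2)->(1,3) | p1:(1,1)->(1,2) | p2:escaped | p3:(1,3)->(1,4)

(1,3) (1,2) ESCAPED (1,4)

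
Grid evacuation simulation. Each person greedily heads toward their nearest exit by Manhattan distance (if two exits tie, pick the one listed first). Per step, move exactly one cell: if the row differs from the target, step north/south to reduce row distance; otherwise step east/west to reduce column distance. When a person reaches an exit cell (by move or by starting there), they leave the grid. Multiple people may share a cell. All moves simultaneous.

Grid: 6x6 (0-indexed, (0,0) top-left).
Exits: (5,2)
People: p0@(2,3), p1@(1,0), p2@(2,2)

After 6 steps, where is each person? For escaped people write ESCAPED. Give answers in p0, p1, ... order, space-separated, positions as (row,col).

Step 1: p0:(2,3)->(3,3) | p1:(1,0)->(2,0) | p2:(2,2)->(3,2)
Step 2: p0:(3,3)->(4,3) | p1:(2,0)->(3,0) | p2:(3,2)->(4,2)
Step 3: p0:(4,3)->(5,3) | p1:(3,0)->(4,0) | p2:(4,2)->(5,2)->EXIT
Step 4: p0:(5,3)->(5,2)->EXIT | p1:(4,0)->(5,0) | p2:escaped
Step 5: p0:escaped | p1:(5,0)->(5,1) | p2:escaped
Step 6: p0:escaped | p1:(5,1)->(5,2)->EXIT | p2:escaped

ESCAPED ESCAPED ESCAPED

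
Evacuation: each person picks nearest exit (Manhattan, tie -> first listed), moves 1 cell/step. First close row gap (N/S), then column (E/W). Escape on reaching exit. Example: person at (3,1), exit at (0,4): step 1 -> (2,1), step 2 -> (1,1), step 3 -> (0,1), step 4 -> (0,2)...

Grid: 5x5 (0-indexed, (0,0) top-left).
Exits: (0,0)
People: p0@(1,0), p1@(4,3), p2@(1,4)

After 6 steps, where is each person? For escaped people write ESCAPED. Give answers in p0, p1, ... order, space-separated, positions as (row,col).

Step 1: p0:(1,0)->(0,0)->EXIT | p1:(4,3)->(3,3) | p2:(1,4)->(0,4)
Step 2: p0:escaped | p1:(3,3)->(2,3) | p2:(0,4)->(0,3)
Step 3: p0:escaped | p1:(2,3)->(1,3) | p2:(0,3)->(0,2)
Step 4: p0:escaped | p1:(1,3)->(0,3) | p2:(0,2)->(0,1)
Step 5: p0:escaped | p1:(0,3)->(0,2) | p2:(0,1)->(0,0)->EXIT
Step 6: p0:escaped | p1:(0,2)->(0,1) | p2:escaped

ESCAPED (0,1) ESCAPED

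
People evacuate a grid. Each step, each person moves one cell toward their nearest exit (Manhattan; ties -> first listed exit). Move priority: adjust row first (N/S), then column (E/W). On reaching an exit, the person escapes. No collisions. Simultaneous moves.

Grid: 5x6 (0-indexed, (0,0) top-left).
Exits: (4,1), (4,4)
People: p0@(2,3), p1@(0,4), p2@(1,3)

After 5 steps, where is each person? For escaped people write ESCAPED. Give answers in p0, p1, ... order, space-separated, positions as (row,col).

Step 1: p0:(2,3)->(3,3) | p1:(0,4)->(1,4) | p2:(1,3)->(2,3)
Step 2: p0:(3,3)->(4,3) | p1:(1,4)->(2,4) | p2:(2,3)->(3,3)
Step 3: p0:(4,3)->(4,4)->EXIT | p1:(2,4)->(3,4) | p2:(3,3)->(4,3)
Step 4: p0:escaped | p1:(3,4)->(4,4)->EXIT | p2:(4,3)->(4,4)->EXIT

ESCAPED ESCAPED ESCAPED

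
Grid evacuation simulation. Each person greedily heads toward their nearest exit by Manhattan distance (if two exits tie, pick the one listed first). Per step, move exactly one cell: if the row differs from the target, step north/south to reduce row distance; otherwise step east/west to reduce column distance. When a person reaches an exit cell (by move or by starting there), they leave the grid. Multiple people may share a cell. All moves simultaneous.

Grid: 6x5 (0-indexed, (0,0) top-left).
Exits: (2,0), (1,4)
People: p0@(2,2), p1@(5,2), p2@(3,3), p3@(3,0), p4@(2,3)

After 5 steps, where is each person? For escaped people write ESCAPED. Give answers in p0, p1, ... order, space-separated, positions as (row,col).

Step 1: p0:(2,2)->(2,1) | p1:(5,2)->(4,2) | p2:(3,3)->(2,3) | p3:(3,0)->(2,0)->EXIT | p4:(2,3)->(1,3)
Step 2: p0:(2,1)->(2,0)->EXIT | p1:(4,2)->(3,2) | p2:(2,3)->(1,3) | p3:escaped | p4:(1,3)->(1,4)->EXIT
Step 3: p0:escaped | p1:(3,2)->(2,2) | p2:(1,3)->(1,4)->EXIT | p3:escaped | p4:escaped
Step 4: p0:escaped | p1:(2,2)->(2,1) | p2:escaped | p3:escaped | p4:escaped
Step 5: p0:escaped | p1:(2,1)->(2,0)->EXIT | p2:escaped | p3:escaped | p4:escaped

ESCAPED ESCAPED ESCAPED ESCAPED ESCAPED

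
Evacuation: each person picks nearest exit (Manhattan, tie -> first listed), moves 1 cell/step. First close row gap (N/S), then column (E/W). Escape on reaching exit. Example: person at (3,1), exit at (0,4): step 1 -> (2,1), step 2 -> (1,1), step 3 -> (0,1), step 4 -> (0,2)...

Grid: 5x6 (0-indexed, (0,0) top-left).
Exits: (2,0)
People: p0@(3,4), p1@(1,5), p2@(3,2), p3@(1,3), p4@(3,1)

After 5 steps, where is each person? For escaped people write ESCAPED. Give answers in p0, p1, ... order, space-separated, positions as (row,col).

Step 1: p0:(3,4)->(2,4) | p1:(1,5)->(2,5) | p2:(3,2)->(2,2) | p3:(1,3)->(2,3) | p4:(3,1)->(2,1)
Step 2: p0:(2,4)->(2,3) | p1:(2,5)->(2,4) | p2:(2,2)->(2,1) | p3:(2,3)->(2,2) | p4:(2,1)->(2,0)->EXIT
Step 3: p0:(2,3)->(2,2) | p1:(2,4)->(2,3) | p2:(2,1)->(2,0)->EXIT | p3:(2,2)->(2,1) | p4:escaped
Step 4: p0:(2,2)->(2,1) | p1:(2,3)->(2,2) | p2:escaped | p3:(2,1)->(2,0)->EXIT | p4:escaped
Step 5: p0:(2,1)->(2,0)->EXIT | p1:(2,2)->(2,1) | p2:escaped | p3:escaped | p4:escaped

ESCAPED (2,1) ESCAPED ESCAPED ESCAPED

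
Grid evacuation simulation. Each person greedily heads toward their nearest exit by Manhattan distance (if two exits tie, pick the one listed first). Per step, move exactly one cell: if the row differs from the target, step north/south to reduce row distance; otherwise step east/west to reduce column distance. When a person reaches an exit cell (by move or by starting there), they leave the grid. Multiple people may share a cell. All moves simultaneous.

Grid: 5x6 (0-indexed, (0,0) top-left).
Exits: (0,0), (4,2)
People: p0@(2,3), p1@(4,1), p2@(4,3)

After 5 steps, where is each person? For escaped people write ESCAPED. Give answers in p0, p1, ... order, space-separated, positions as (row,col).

Step 1: p0:(2,3)->(3,3) | p1:(4,1)->(4,2)->EXIT | p2:(4,3)->(4,2)->EXIT
Step 2: p0:(3,3)->(4,3) | p1:escaped | p2:escaped
Step 3: p0:(4,3)->(4,2)->EXIT | p1:escaped | p2:escaped

ESCAPED ESCAPED ESCAPED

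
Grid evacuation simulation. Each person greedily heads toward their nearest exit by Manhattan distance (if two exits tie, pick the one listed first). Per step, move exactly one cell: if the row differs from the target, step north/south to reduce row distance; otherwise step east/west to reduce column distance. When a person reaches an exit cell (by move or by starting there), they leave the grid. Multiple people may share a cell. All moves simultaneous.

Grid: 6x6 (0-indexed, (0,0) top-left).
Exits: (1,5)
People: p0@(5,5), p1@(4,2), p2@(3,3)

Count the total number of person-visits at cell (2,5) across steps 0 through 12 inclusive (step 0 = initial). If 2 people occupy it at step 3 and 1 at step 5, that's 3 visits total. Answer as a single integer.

Step 0: p0@(5,5) p1@(4,2) p2@(3,3) -> at (2,5): 0 [-], cum=0
Step 1: p0@(4,5) p1@(3,2) p2@(2,3) -> at (2,5): 0 [-], cum=0
Step 2: p0@(3,5) p1@(2,2) p2@(1,3) -> at (2,5): 0 [-], cum=0
Step 3: p0@(2,5) p1@(1,2) p2@(1,4) -> at (2,5): 1 [p0], cum=1
Step 4: p0@ESC p1@(1,3) p2@ESC -> at (2,5): 0 [-], cum=1
Step 5: p0@ESC p1@(1,4) p2@ESC -> at (2,5): 0 [-], cum=1
Step 6: p0@ESC p1@ESC p2@ESC -> at (2,5): 0 [-], cum=1
Total visits = 1

Answer: 1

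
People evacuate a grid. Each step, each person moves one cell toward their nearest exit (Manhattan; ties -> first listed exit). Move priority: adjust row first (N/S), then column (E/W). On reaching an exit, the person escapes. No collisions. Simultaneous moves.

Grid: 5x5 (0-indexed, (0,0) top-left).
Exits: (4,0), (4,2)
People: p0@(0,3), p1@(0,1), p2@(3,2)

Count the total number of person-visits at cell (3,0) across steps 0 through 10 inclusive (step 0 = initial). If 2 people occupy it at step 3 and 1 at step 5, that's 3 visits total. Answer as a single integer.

Answer: 0

Derivation:
Step 0: p0@(0,3) p1@(0,1) p2@(3,2) -> at (3,0): 0 [-], cum=0
Step 1: p0@(1,3) p1@(1,1) p2@ESC -> at (3,0): 0 [-], cum=0
Step 2: p0@(2,3) p1@(2,1) p2@ESC -> at (3,0): 0 [-], cum=0
Step 3: p0@(3,3) p1@(3,1) p2@ESC -> at (3,0): 0 [-], cum=0
Step 4: p0@(4,3) p1@(4,1) p2@ESC -> at (3,0): 0 [-], cum=0
Step 5: p0@ESC p1@ESC p2@ESC -> at (3,0): 0 [-], cum=0
Total visits = 0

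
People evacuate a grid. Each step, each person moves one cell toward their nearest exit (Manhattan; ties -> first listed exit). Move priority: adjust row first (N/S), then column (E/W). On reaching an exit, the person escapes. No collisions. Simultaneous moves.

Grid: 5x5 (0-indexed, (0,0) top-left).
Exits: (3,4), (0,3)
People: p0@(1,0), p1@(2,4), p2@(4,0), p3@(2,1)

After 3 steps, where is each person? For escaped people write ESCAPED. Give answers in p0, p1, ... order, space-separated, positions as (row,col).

Step 1: p0:(1,0)->(0,0) | p1:(2,4)->(3,4)->EXIT | p2:(4,0)->(3,0) | p3:(2,1)->(3,1)
Step 2: p0:(0,0)->(0,1) | p1:escaped | p2:(3,0)->(3,1) | p3:(3,1)->(3,2)
Step 3: p0:(0,1)->(0,2) | p1:escaped | p2:(3,1)->(3,2) | p3:(3,2)->(3,3)

(0,2) ESCAPED (3,2) (3,3)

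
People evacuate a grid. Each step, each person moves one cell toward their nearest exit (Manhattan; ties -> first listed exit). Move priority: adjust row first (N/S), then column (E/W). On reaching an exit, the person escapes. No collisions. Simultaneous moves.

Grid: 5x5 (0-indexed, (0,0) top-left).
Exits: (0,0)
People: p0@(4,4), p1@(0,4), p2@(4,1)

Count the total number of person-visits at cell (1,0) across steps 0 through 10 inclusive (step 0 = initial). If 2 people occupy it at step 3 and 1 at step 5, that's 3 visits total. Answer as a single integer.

Step 0: p0@(4,4) p1@(0,4) p2@(4,1) -> at (1,0): 0 [-], cum=0
Step 1: p0@(3,4) p1@(0,3) p2@(3,1) -> at (1,0): 0 [-], cum=0
Step 2: p0@(2,4) p1@(0,2) p2@(2,1) -> at (1,0): 0 [-], cum=0
Step 3: p0@(1,4) p1@(0,1) p2@(1,1) -> at (1,0): 0 [-], cum=0
Step 4: p0@(0,4) p1@ESC p2@(0,1) -> at (1,0): 0 [-], cum=0
Step 5: p0@(0,3) p1@ESC p2@ESC -> at (1,0): 0 [-], cum=0
Step 6: p0@(0,2) p1@ESC p2@ESC -> at (1,0): 0 [-], cum=0
Step 7: p0@(0,1) p1@ESC p2@ESC -> at (1,0): 0 [-], cum=0
Step 8: p0@ESC p1@ESC p2@ESC -> at (1,0): 0 [-], cum=0
Total visits = 0

Answer: 0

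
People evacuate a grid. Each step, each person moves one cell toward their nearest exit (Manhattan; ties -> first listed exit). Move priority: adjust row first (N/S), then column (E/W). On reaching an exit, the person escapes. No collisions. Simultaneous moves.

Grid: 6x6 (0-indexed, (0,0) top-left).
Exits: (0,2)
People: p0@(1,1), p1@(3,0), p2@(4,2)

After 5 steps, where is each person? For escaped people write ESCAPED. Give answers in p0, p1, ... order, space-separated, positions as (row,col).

Step 1: p0:(1,1)->(0,1) | p1:(3,0)->(2,0) | p2:(4,2)->(3,2)
Step 2: p0:(0,1)->(0,2)->EXIT | p1:(2,0)->(1,0) | p2:(3,2)->(2,2)
Step 3: p0:escaped | p1:(1,0)->(0,0) | p2:(2,2)->(1,2)
Step 4: p0:escaped | p1:(0,0)->(0,1) | p2:(1,2)->(0,2)->EXIT
Step 5: p0:escaped | p1:(0,1)->(0,2)->EXIT | p2:escaped

ESCAPED ESCAPED ESCAPED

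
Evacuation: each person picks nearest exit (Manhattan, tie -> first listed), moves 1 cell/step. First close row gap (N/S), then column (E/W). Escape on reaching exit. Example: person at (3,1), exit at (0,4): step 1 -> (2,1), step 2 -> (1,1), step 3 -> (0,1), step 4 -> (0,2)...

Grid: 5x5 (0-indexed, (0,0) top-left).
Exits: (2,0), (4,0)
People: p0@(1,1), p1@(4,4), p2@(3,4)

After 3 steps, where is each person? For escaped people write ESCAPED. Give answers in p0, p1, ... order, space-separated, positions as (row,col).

Step 1: p0:(1,1)->(2,1) | p1:(4,4)->(4,3) | p2:(3,4)->(2,4)
Step 2: p0:(2,1)->(2,0)->EXIT | p1:(4,3)->(4,2) | p2:(2,4)->(2,3)
Step 3: p0:escaped | p1:(4,2)->(4,1) | p2:(2,3)->(2,2)

ESCAPED (4,1) (2,2)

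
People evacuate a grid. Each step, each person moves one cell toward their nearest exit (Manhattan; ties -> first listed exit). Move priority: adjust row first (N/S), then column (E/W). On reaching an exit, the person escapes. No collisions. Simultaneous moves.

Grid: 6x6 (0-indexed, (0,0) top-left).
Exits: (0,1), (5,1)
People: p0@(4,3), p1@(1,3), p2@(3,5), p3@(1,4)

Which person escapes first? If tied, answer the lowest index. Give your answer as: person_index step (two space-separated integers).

Step 1: p0:(4,3)->(5,3) | p1:(1,3)->(0,3) | p2:(3,5)->(4,5) | p3:(1,4)->(0,4)
Step 2: p0:(5,3)->(5,2) | p1:(0,3)->(0,2) | p2:(4,5)->(5,5) | p3:(0,4)->(0,3)
Step 3: p0:(5,2)->(5,1)->EXIT | p1:(0,2)->(0,1)->EXIT | p2:(5,5)->(5,4) | p3:(0,3)->(0,2)
Step 4: p0:escaped | p1:escaped | p2:(5,4)->(5,3) | p3:(0,2)->(0,1)->EXIT
Step 5: p0:escaped | p1:escaped | p2:(5,3)->(5,2) | p3:escaped
Step 6: p0:escaped | p1:escaped | p2:(5,2)->(5,1)->EXIT | p3:escaped
Exit steps: [3, 3, 6, 4]
First to escape: p0 at step 3

Answer: 0 3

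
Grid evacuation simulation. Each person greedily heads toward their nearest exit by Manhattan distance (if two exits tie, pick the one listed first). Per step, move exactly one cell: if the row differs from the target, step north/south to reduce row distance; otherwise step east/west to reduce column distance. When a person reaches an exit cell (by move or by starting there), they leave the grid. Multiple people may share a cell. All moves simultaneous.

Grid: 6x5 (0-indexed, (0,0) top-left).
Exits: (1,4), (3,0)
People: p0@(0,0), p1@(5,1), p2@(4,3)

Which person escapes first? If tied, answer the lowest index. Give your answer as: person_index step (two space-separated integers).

Answer: 0 3

Derivation:
Step 1: p0:(0,0)->(1,0) | p1:(5,1)->(4,1) | p2:(4,3)->(3,3)
Step 2: p0:(1,0)->(2,0) | p1:(4,1)->(3,1) | p2:(3,3)->(2,3)
Step 3: p0:(2,0)->(3,0)->EXIT | p1:(3,1)->(3,0)->EXIT | p2:(2,3)->(1,3)
Step 4: p0:escaped | p1:escaped | p2:(1,3)->(1,4)->EXIT
Exit steps: [3, 3, 4]
First to escape: p0 at step 3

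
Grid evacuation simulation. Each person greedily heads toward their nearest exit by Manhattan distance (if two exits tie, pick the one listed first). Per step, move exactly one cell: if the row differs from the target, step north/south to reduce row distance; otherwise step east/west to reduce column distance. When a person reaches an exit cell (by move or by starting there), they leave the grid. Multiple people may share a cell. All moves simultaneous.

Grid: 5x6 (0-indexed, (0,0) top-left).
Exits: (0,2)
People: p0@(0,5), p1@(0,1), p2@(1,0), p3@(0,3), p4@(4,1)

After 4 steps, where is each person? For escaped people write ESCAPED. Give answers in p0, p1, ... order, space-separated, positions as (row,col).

Step 1: p0:(0,5)->(0,4) | p1:(0,1)->(0,2)->EXIT | p2:(1,0)->(0,0) | p3:(0,3)->(0,2)->EXIT | p4:(4,1)->(3,1)
Step 2: p0:(0,4)->(0,3) | p1:escaped | p2:(0,0)->(0,1) | p3:escaped | p4:(3,1)->(2,1)
Step 3: p0:(0,3)->(0,2)->EXIT | p1:escaped | p2:(0,1)->(0,2)->EXIT | p3:escaped | p4:(2,1)->(1,1)
Step 4: p0:escaped | p1:escaped | p2:escaped | p3:escaped | p4:(1,1)->(0,1)

ESCAPED ESCAPED ESCAPED ESCAPED (0,1)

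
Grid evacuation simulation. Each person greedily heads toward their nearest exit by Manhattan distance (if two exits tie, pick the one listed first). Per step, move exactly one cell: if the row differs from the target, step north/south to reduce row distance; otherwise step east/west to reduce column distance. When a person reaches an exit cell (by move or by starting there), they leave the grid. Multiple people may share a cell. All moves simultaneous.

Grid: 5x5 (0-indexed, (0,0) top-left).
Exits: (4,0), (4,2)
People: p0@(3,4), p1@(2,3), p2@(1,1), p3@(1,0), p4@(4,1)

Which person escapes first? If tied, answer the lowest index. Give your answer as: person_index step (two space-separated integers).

Answer: 4 1

Derivation:
Step 1: p0:(3,4)->(4,4) | p1:(2,3)->(3,3) | p2:(1,1)->(2,1) | p3:(1,0)->(2,0) | p4:(4,1)->(4,0)->EXIT
Step 2: p0:(4,4)->(4,3) | p1:(3,3)->(4,3) | p2:(2,1)->(3,1) | p3:(2,0)->(3,0) | p4:escaped
Step 3: p0:(4,3)->(4,2)->EXIT | p1:(4,3)->(4,2)->EXIT | p2:(3,1)->(4,1) | p3:(3,0)->(4,0)->EXIT | p4:escaped
Step 4: p0:escaped | p1:escaped | p2:(4,1)->(4,0)->EXIT | p3:escaped | p4:escaped
Exit steps: [3, 3, 4, 3, 1]
First to escape: p4 at step 1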